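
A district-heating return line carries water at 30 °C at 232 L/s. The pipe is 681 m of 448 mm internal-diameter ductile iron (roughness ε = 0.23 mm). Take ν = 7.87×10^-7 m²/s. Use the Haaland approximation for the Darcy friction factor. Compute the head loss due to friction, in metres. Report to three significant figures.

V = 4Q/(πD²) = 4·0.232/(π·0.448²) = 1.472 m/s
Re = VD/ν = 1.472·0.448/7.87×10^-7 = 8.38×10^5 → turbulent
ε/D = 0.23/448 = 5.13×10^-4
Haaland: f = 0.01734
h_f = f(L/D)V²/(2g) = 0.01734·(681/0.448)·1.472²/(2·9.81) = 2.911 m

h_f ≈ 2.91 m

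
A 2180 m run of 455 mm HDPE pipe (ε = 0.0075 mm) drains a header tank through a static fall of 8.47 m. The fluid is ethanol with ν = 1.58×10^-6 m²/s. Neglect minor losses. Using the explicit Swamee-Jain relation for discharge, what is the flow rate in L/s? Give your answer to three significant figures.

Q ≈ 260 L/s

Swamee-Jain (Type II): Q = -0.965·√(gD⁵h_f/L)·ln[ε/(3.7D) + √(3.17ν²L/(gD³h_f))]
√(gD⁵h_f/L) = √(9.81·0.455⁵·8.47/2180) = 0.02726
ε/(3.7D) = 4.46×10^-6; √(3.17ν²L/(gD³h_f)) = 4.69×10^-5
Q = -0.965·0.02726·ln(5.140×10^-5) = 0.2598 m³/s
Check: V = 1.60 m/s, Re = 4.60×10^5, f = 0.01354, h_f = 8.44 m ≈ 8.47 m ✓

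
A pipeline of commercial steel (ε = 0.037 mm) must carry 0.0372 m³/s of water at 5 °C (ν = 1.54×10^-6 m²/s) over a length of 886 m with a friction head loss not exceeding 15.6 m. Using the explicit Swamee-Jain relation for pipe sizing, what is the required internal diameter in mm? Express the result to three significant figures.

Swamee-Jain (Type III): D = 0.66·[ε^1.25·(LQ²/(gh_f))^4.75 + ν·Q^9.4·(L/(gh_f))^5.2]^0.04
LQ²/(gh_f) = 0.008012; L/(gh_f) = 5.789
Term 1 = ε^1.25·(…)^4.75 = 3.18×10^-16; Term 2 = ν·Q^9.4·(…)^5.2 = 5.20×10^-16
D = 0.66·(3.18×10^-16 + 5.20×10^-16)^0.04 = 0.1646 m = 165 mm
Check: V = 1.75 m/s, Re = 1.87×10^5, f = 0.01745, h_f = 14.6 m ≈ 15.6 m ✓

D ≈ 165 mm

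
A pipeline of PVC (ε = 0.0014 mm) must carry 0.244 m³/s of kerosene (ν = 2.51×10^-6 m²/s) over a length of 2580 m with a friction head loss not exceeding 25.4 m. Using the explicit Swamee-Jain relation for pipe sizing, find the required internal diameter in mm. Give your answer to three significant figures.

Swamee-Jain (Type III): D = 0.66·[ε^1.25·(LQ²/(gh_f))^4.75 + ν·Q^9.4·(L/(gh_f))^5.2]^0.04
LQ²/(gh_f) = 0.6164; L/(gh_f) = 10.35
Term 1 = ε^1.25·(…)^4.75 = 4.84×10^-9; Term 2 = ν·Q^9.4·(…)^5.2 = 8.31×10^-7
D = 0.66·(4.84×10^-9 + 8.31×10^-7)^0.04 = 0.3771 m = 377 mm
Check: V = 2.18 m/s, Re = 3.28×10^5, f = 0.01418, h_f = 23.6 m ≈ 25.4 m ✓

D ≈ 377 mm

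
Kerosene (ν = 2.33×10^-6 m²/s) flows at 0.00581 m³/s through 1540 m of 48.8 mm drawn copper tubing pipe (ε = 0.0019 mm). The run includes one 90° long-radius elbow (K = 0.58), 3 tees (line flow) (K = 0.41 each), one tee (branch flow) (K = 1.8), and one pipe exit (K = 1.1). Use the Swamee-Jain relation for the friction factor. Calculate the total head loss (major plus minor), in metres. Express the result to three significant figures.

H_L ≈ 309 m

V = 4Q/(πD²) = 3.106 m/s; V²/2g = 0.4918 m
Re = 6.51×10^4, ε/D = 3.89×10^-5 → f = 0.01977 (Swamee-Jain)
Major: h_f = f(L/D)·V²/2g = 0.01977·31557·0.4918 = 306.8 m
Minor: ΣK = 4.71; h_m = ΣK·V²/2g = 2.316 m
Total H_L = 306.8 + 2.316 = 309.1 m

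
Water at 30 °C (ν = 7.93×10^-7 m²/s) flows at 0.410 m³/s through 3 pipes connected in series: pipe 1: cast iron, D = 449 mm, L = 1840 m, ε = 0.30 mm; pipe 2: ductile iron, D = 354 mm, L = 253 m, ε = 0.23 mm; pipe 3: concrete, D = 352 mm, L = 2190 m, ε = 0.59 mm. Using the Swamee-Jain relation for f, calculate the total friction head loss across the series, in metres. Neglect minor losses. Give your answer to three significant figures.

H ≈ 164 m

Pipe 1: V = 2.589 m/s, Re = 1.47×10^6, ε/D = 6.68×10^-4, f = 0.01820, h_1 = f(L/D)V²/2g = 25.49 m
Pipe 2: V = 4.166 m/s, Re = 1.86×10^6, ε/D = 6.50×10^-4, f = 0.01802, h_2 = f(L/D)V²/2g = 11.39 m
Pipe 3: V = 4.213 m/s, Re = 1.87×10^6, ε/D = 0.00168, f = 0.02252, h_3 = f(L/D)V²/2g = 126.8 m
Series → Q common, losses add: H = Σh = 163.7 m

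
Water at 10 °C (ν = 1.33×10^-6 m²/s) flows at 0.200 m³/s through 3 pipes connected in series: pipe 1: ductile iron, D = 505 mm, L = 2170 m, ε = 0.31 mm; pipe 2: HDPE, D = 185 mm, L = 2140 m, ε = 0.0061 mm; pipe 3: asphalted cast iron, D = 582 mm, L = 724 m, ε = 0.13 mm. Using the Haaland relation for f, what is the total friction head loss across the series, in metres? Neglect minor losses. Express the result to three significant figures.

H ≈ 401 m

Pipe 1: V = 0.9985 m/s, Re = 3.79×10^5, ε/D = 6.14×10^-4, f = 0.01848, h_1 = f(L/D)V²/2g = 4.035 m
Pipe 2: V = 7.440 m/s, Re = 1.03×10^6, ε/D = 3.30×10^-5, f = 0.01216, h_2 = f(L/D)V²/2g = 396.8 m
Pipe 3: V = 0.7518 m/s, Re = 3.29×10^5, ε/D = 2.23×10^-4, f = 0.01609, h_3 = f(L/D)V²/2g = 0.5766 m
Series → Q common, losses add: H = Σh = 401.4 m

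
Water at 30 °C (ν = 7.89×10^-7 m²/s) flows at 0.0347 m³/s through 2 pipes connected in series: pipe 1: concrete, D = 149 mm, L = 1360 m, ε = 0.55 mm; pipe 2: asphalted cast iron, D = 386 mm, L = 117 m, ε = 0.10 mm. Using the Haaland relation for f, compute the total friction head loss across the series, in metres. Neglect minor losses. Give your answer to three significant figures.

H ≈ 51.8 m

Pipe 1: V = 1.990 m/s, Re = 3.76×10^5, ε/D = 0.00369, f = 0.02810, h_1 = f(L/D)V²/2g = 51.77 m
Pipe 2: V = 0.2965 m/s, Re = 1.45×10^5, ε/D = 2.59×10^-4, f = 0.01798, h_2 = f(L/D)V²/2g = 0.02443 m
Series → Q common, losses add: H = Σh = 51.79 m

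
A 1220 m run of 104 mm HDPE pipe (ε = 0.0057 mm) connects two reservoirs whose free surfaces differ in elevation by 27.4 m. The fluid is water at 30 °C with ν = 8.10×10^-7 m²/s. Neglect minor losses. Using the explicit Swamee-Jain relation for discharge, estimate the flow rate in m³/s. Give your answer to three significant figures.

Swamee-Jain (Type II): Q = -0.965·√(gD⁵h_f/L)·ln[ε/(3.7D) + √(3.17ν²L/(gD³h_f))]
√(gD⁵h_f/L) = √(9.81·0.104⁵·27.4/1220) = 0.001637
ε/(3.7D) = 1.48×10^-5; √(3.17ν²L/(gD³h_f)) = 9.16×10^-5
Q = -0.965·0.001637·ln(1.064×10^-4) = 0.01445 m³/s
Check: V = 1.70 m/s, Re = 2.18×10^5, f = 0.01578, h_f = 27.3 m ≈ 27.4 m ✓

Q ≈ 0.0145 m³/s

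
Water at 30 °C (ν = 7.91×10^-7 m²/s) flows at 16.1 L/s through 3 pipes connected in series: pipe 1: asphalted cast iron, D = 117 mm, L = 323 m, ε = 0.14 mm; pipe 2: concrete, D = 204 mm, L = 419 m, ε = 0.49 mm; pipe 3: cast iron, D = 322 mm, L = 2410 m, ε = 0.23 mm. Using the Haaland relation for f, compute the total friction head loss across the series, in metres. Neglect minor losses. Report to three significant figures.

Pipe 1: V = 1.497 m/s, Re = 2.21×10^5, ε/D = 0.00120, f = 0.02156, h_1 = f(L/D)V²/2g = 6.804 m
Pipe 2: V = 0.4926 m/s, Re = 1.27×10^5, ε/D = 0.00240, f = 0.02573, h_2 = f(L/D)V²/2g = 0.6535 m
Pipe 3: V = 0.1977 m/s, Re = 8.05×10^4, ε/D = 7.14×10^-4, f = 0.02145, h_3 = f(L/D)V²/2g = 0.3199 m
Series → Q common, losses add: H = Σh = 7.778 m

H ≈ 7.78 m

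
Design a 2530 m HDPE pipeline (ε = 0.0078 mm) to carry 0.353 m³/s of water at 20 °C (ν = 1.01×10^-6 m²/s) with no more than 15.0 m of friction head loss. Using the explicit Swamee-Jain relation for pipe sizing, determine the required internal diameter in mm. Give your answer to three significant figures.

D ≈ 466 mm

Swamee-Jain (Type III): D = 0.66·[ε^1.25·(LQ²/(gh_f))^4.75 + ν·Q^9.4·(L/(gh_f))^5.2]^0.04
LQ²/(gh_f) = 2.142; L/(gh_f) = 17.19
Term 1 = ε^1.25·(…)^4.75 = 1.54×10^-5; Term 2 = ν·Q^9.4·(…)^5.2 = 1.50×10^-4
D = 0.66·(1.54×10^-5 + 1.50×10^-4)^0.04 = 0.4659 m = 466 mm
Check: V = 2.07 m/s, Re = 9.55×10^5, f = 0.01209, h_f = 14.3 m ≈ 15.0 m ✓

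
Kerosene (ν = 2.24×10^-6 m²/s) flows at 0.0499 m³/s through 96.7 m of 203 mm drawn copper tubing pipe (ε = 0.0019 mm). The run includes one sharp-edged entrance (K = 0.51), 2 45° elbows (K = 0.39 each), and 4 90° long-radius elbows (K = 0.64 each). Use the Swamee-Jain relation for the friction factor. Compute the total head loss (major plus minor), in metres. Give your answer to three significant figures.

H_L ≈ 1.43 m

V = 4Q/(πD²) = 1.542 m/s; V²/2g = 0.1212 m
Re = 1.40×10^5, ε/D = 9.36×10^-6 → f = 0.01675 (Swamee-Jain)
Major: h_f = f(L/D)·V²/2g = 0.01675·476.4·0.1212 = 0.9665 m
Minor: ΣK = 3.85; h_m = ΣK·V²/2g = 0.4664 m
Total H_L = 0.9665 + 0.4664 = 1.433 m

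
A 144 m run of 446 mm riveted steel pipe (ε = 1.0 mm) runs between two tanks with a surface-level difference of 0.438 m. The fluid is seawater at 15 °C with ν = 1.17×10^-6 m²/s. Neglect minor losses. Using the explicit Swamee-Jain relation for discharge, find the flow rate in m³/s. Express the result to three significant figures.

Swamee-Jain (Type II): Q = -0.965·√(gD⁵h_f/L)·ln[ε/(3.7D) + √(3.17ν²L/(gD³h_f))]
√(gD⁵h_f/L) = √(9.81·0.446⁵·0.438/144) = 0.02295
ε/(3.7D) = 6.06×10^-4; √(3.17ν²L/(gD³h_f)) = 4.05×10^-5
Q = -0.965·0.02295·ln(6.465×10^-4) = 0.1626 m³/s
Check: V = 1.04 m/s, Re = 3.97×10^5, f = 0.02470, h_f = 0.440 m ≈ 0.438 m ✓

Q ≈ 0.163 m³/s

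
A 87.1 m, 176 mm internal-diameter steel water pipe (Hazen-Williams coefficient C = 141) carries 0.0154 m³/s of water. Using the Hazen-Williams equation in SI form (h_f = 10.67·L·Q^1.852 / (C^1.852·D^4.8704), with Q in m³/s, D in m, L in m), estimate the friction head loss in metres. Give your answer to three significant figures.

h_f ≈ 0.202 m

h_f = 10.67·87.1·0.0154^1.852 / (141^1.852·0.176^4.8704) = 0.2022 m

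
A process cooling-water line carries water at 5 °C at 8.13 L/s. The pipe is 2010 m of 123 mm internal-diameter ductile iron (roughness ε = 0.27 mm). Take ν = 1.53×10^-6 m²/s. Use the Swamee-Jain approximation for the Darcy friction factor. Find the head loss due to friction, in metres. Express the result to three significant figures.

h_f ≈ 10.5 m

V = 4Q/(πD²) = 4·0.00813/(π·0.123²) = 0.6842 m/s
Re = VD/ν = 0.6842·0.123/1.53×10^-6 = 5.50×10^4 → turbulent
ε/D = 0.27/123 = 0.00220
Swamee-Jain: f = 0.02698
h_f = f(L/D)V²/(2g) = 0.02698·(2010/0.123)·0.6842²/(2·9.81) = 10.52 m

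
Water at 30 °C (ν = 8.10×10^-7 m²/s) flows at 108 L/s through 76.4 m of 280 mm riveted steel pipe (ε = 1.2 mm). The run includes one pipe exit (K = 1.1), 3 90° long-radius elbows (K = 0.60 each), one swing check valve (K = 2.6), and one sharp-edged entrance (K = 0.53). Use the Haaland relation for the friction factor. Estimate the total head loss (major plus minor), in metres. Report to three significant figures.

H_L ≈ 2.20 m

V = 4Q/(πD²) = 1.754 m/s; V²/2g = 0.1568 m
Re = 6.06×10^5, ε/D = 0.00429 → f = 0.02922 (Haaland)
Major: h_f = f(L/D)·V²/2g = 0.02922·272.9·0.1568 = 1.250 m
Minor: ΣK = 6.03; h_m = ΣK·V²/2g = 0.9455 m
Total H_L = 1.250 + 0.9455 = 2.195 m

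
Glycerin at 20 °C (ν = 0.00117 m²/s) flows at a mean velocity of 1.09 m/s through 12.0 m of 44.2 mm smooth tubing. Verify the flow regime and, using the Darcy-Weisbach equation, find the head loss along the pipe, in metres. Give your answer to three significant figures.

h_f ≈ 25.6 m

Re = VD/ν = 1.09·0.04420/0.00117 = 41.2 → laminar (Re < 2300)
f = 64/Re = 1.554
h_f = f(L/D)V²/(2g) = 1.554·(12.0/0.04420)·1.09²/(2·9.81) = 25.55 m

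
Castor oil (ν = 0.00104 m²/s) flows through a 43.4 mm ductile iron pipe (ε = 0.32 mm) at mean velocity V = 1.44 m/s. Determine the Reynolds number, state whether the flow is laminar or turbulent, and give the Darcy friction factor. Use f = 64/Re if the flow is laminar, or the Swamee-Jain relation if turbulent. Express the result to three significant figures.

Re = VD/ν = 1.440·0.0434/0.00104 = 60.1
Re < 2300 → laminar → f = 64/Re = 1.065

Re ≈ 60.1; laminar; f = 64/Re ≈ 1.07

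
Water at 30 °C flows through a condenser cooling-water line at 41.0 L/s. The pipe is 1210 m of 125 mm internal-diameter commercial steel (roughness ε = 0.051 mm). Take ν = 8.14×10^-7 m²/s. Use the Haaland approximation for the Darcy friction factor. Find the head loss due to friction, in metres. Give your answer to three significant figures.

h_f ≈ 93.3 m

V = 4Q/(πD²) = 4·0.0410/(π·0.125²) = 3.341 m/s
Re = VD/ν = 3.341·0.125/8.14×10^-7 = 5.13×10^5 → turbulent
ε/D = 0.051/125 = 4.08×10^-4
Haaland: f = 0.01694
h_f = f(L/D)V²/(2g) = 0.01694·(1210/0.125)·3.341²/(2·9.81) = 93.30 m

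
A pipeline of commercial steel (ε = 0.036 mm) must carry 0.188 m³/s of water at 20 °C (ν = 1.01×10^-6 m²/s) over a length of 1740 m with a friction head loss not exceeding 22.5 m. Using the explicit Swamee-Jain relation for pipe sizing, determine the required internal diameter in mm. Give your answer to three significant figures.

D ≈ 320 mm

Swamee-Jain (Type III): D = 0.66·[ε^1.25·(LQ²/(gh_f))^4.75 + ν·Q^9.4·(L/(gh_f))^5.2]^0.04
LQ²/(gh_f) = 0.2786; L/(gh_f) = 7.883
Term 1 = ε^1.25·(…)^4.75 = 6.44×10^-9; Term 2 = ν·Q^9.4·(…)^5.2 = 6.99×10^-9
D = 0.66·(6.44×10^-9 + 6.99×10^-9)^0.04 = 0.3196 m = 320 mm
Check: V = 2.34 m/s, Re = 7.41×10^5, f = 0.01404, h_f = 21.4 m ≈ 22.5 m ✓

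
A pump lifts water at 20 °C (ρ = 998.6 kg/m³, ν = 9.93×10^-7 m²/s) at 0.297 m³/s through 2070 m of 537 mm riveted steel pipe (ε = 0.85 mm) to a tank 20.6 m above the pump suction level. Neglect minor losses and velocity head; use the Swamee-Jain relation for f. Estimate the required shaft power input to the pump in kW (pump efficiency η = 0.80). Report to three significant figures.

P_shaft ≈ 102 kW

V = 4Q/(πD²) = 1.311 m/s; Re = 7.09×10^5; ε/D = 0.00158; f = 0.02243
h_f = f(L/D)V²/2g = 7.579 m
Total head H = z + h_f = 20.6 + 7.579 = 28.18 m
P_hyd = ρgQH = 998.6·9.81·0.297·28.18 = 81.99 kW
P_shaft = P_hyd/η = 81.99/0.80 = 102.5 kW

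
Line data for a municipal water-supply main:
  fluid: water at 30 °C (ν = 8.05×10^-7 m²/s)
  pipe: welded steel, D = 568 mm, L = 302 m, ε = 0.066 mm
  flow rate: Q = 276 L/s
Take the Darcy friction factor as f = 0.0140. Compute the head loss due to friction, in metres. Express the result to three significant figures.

h_f ≈ 0.450 m

V = 4Q/(πD²) = 4·0.276/(π·0.568²) = 1.089 m/s
h_f = f(L/D)V²/(2g) = 0.01400·(302/0.568)·1.089²/(2·9.81) = 0.4501 m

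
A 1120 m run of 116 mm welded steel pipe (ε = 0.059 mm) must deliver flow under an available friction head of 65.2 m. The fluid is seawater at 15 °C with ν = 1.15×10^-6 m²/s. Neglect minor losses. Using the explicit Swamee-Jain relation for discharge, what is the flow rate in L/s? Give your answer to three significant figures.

Q ≈ 28.4 L/s

Swamee-Jain (Type II): Q = -0.965·√(gD⁵h_f/L)·ln[ε/(3.7D) + √(3.17ν²L/(gD³h_f))]
√(gD⁵h_f/L) = √(9.81·0.116⁵·65.2/1120) = 0.003463
ε/(3.7D) = 1.37×10^-4; √(3.17ν²L/(gD³h_f)) = 6.86×10^-5
Q = -0.965·0.003463·ln(2.060×10^-4) = 0.02837 m³/s
Check: V = 2.68 m/s, Re = 2.71×10^5, f = 0.01851, h_f = 65.6 m ≈ 65.2 m ✓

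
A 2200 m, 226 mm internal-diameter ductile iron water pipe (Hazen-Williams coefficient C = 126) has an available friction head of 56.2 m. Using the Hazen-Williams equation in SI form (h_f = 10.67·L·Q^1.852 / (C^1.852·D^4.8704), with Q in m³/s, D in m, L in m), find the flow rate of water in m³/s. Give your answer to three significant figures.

Q ≈ 0.0970 m³/s

Rearranging: Q = [h_f·C^1.852·D^4.8704 / (10.67·L)]^(1/1.852)
Q = [56.2·126^1.852·0.226^4.8704 / (10.67·2200)]^0.540 = 0.09697 m³/s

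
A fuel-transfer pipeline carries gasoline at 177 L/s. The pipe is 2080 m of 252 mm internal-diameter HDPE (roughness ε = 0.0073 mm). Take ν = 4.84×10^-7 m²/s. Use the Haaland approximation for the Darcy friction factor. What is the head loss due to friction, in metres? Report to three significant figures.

V = 4Q/(πD²) = 4·0.177/(π·0.252²) = 3.549 m/s
Re = VD/ν = 3.549·0.252/4.84×10^-7 = 1.85×10^6 → turbulent
ε/D = 0.0073/252 = 2.90×10^-5
Haaland: f = 0.01128
h_f = f(L/D)V²/(2g) = 0.01128·(2080/0.252)·3.549²/(2·9.81) = 59.77 m

h_f ≈ 59.8 m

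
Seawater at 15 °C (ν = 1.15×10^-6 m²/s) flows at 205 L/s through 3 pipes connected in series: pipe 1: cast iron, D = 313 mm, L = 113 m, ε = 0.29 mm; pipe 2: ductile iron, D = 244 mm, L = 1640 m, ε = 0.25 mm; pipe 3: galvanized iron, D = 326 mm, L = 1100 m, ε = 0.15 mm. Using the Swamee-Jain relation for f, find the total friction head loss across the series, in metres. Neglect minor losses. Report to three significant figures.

H ≈ 153 m

Pipe 1: V = 2.664 m/s, Re = 7.25×10^5, ε/D = 9.27×10^-4, f = 0.01982, h_1 = f(L/D)V²/2g = 2.589 m
Pipe 2: V = 4.384 m/s, Re = 9.30×10^5, ε/D = 0.00102, f = 0.02017, h_2 = f(L/D)V²/2g = 132.8 m
Pipe 3: V = 2.456 m/s, Re = 6.96×10^5, ε/D = 4.60×10^-4, f = 0.01725, h_3 = f(L/D)V²/2g = 17.90 m
Series → Q common, losses add: H = Σh = 153.3 m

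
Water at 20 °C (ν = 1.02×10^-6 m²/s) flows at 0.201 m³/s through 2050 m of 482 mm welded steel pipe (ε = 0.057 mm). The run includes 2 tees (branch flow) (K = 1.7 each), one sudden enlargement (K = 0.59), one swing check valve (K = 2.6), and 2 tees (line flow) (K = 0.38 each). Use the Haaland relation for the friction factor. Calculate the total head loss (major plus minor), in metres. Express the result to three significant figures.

V = 4Q/(πD²) = 1.102 m/s; V²/2g = 0.06185 m
Re = 5.21×10^5, ε/D = 1.18×10^-4 → f = 0.01440 (Haaland)
Major: h_f = f(L/D)·V²/2g = 0.01440·4253·0.06185 = 3.789 m
Minor: ΣK = 7.35; h_m = ΣK·V²/2g = 0.4546 m
Total H_L = 3.789 + 0.4546 = 4.243 m

H_L ≈ 4.24 m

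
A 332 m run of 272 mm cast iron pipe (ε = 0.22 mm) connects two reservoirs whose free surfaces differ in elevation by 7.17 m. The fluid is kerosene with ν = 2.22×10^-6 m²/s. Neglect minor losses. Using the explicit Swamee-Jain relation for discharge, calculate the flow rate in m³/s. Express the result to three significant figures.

Q ≈ 0.140 m³/s

Swamee-Jain (Type II): Q = -0.965·√(gD⁵h_f/L)·ln[ε/(3.7D) + √(3.17ν²L/(gD³h_f))]
√(gD⁵h_f/L) = √(9.81·0.272⁵·7.17/332) = 0.01776
ε/(3.7D) = 2.19×10^-4; √(3.17ν²L/(gD³h_f)) = 6.05×10^-5
Q = -0.965·0.01776·ln(2.791×10^-4) = 0.1403 m³/s
Check: V = 2.41 m/s, Re = 2.96×10^5, f = 0.01993, h_f = 7.22 m ≈ 7.17 m ✓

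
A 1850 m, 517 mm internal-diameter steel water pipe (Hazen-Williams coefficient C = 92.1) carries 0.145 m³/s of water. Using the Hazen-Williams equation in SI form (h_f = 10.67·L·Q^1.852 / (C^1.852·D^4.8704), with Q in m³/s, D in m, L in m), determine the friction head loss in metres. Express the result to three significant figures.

h_f ≈ 3.16 m

h_f = 10.67·1850·0.145^1.852 / (92.1^1.852·0.517^4.8704) = 3.161 m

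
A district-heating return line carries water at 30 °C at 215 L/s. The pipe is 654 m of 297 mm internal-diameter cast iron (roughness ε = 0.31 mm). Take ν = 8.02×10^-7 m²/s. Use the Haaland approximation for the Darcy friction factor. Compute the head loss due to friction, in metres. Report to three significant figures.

V = 4Q/(πD²) = 4·0.215/(π·0.297²) = 3.103 m/s
Re = VD/ν = 3.103·0.297/8.02×10^-7 = 1.15×10^6 → turbulent
ε/D = 0.31/297 = 0.00104
Haaland: f = 0.02011
h_f = f(L/D)V²/(2g) = 0.02011·(654/0.297)·3.103²/(2·9.81) = 21.73 m

h_f ≈ 21.7 m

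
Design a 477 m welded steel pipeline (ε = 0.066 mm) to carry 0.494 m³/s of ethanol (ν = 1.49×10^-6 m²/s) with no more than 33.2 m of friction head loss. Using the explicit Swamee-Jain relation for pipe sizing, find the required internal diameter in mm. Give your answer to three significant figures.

Swamee-Jain (Type III): D = 0.66·[ε^1.25·(LQ²/(gh_f))^4.75 + ν·Q^9.4·(L/(gh_f))^5.2]^0.04
LQ²/(gh_f) = 0.3574; L/(gh_f) = 1.465
Term 1 = ε^1.25·(…)^4.75 = 4.49×10^-8; Term 2 = ν·Q^9.4·(…)^5.2 = 1.43×10^-8
D = 0.66·(4.49×10^-8 + 1.43×10^-8)^0.04 = 0.3392 m = 339 mm
Check: V = 5.47 m/s, Re = 1.24×10^6, f = 0.01454, h_f = 31.2 m ≈ 33.2 m ✓

D ≈ 339 mm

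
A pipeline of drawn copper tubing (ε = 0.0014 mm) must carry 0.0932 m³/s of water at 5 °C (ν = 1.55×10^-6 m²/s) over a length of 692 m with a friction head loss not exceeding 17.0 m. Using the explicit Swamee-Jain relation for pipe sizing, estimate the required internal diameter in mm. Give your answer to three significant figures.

D ≈ 213 mm

Swamee-Jain (Type III): D = 0.66·[ε^1.25·(LQ²/(gh_f))^4.75 + ν·Q^9.4·(L/(gh_f))^5.2]^0.04
LQ²/(gh_f) = 0.03604; L/(gh_f) = 4.149
Term 1 = ε^1.25·(…)^4.75 = 6.72×10^-15; Term 2 = ν·Q^9.4·(…)^5.2 = 5.20×10^-13
D = 0.66·(6.72×10^-15 + 5.20×10^-13)^0.04 = 0.2130 m = 213 mm
Check: V = 2.62 m/s, Re = 3.59×10^5, f = 0.01399, h_f = 15.8 m ≈ 17.0 m ✓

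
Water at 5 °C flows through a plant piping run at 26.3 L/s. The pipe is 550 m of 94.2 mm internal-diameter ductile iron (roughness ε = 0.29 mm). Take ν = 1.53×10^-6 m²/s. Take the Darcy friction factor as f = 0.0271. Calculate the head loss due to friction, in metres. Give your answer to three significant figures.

h_f ≈ 115 m

V = 4Q/(πD²) = 4·0.0263/(π·0.0942²) = 3.774 m/s
h_f = f(L/D)V²/(2g) = 0.02710·(550/0.0942)·3.774²/(2·9.81) = 114.8 m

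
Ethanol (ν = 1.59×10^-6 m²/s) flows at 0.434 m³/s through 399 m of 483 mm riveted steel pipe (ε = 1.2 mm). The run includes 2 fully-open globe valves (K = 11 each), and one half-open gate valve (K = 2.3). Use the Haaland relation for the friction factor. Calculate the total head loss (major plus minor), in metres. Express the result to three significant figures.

V = 4Q/(πD²) = 2.369 m/s; V²/2g = 0.2860 m
Re = 7.20×10^5, ε/D = 0.00248 → f = 0.02508 (Haaland)
Major: h_f = f(L/D)·V²/2g = 0.02508·826.1·0.2860 = 5.924 m
Minor: ΣK = 24.3; h_m = ΣK·V²/2g = 6.949 m
Total H_L = 5.924 + 6.949 = 12.87 m

H_L ≈ 12.9 m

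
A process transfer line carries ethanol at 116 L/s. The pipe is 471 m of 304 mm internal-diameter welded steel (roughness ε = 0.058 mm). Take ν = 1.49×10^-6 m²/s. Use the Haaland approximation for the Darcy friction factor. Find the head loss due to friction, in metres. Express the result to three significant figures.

h_f ≈ 3.20 m

V = 4Q/(πD²) = 4·0.116/(π·0.304²) = 1.598 m/s
Re = VD/ν = 1.598·0.304/1.49×10^-6 = 3.26×10^5 → turbulent
ε/D = 0.058/304 = 1.91×10^-4
Haaland: f = 0.01584
h_f = f(L/D)V²/(2g) = 0.01584·(471/0.304)·1.598²/(2·9.81) = 3.195 m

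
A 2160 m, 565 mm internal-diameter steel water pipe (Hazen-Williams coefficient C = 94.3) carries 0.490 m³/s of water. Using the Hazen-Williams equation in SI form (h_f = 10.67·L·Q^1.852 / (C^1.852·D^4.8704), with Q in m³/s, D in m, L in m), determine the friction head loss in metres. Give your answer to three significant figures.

h_f ≈ 21.9 m

h_f = 10.67·2160·0.490^1.852 / (94.3^1.852·0.565^4.8704) = 21.86 m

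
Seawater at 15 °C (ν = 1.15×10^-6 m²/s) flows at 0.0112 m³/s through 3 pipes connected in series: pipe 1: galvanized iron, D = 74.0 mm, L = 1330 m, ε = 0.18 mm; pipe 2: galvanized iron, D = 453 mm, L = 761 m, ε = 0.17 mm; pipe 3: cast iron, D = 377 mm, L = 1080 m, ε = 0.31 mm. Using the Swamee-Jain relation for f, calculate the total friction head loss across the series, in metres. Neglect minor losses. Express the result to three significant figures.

H ≈ 160 m

Pipe 1: V = 2.604 m/s, Re = 1.68×10^5, ε/D = 0.00243, f = 0.02580, h_1 = f(L/D)V²/2g = 160.3 m
Pipe 2: V = 0.06949 m/s, Re = 2.74×10^4, ε/D = 3.75×10^-4, f = 0.02496, h_2 = f(L/D)V²/2g = 0.01032 m
Pipe 3: V = 0.1003 m/s, Re = 3.29×10^4, ε/D = 8.22×10^-4, f = 0.02527, h_3 = f(L/D)V²/2g = 0.03715 m
Series → Q common, losses add: H = Σh = 160.3 m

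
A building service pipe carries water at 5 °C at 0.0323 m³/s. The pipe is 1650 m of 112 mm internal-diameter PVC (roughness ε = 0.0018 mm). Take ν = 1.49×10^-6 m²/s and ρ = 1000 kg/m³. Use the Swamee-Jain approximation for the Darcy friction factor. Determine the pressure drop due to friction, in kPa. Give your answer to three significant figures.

V = 4Q/(πD²) = 4·0.0323/(π·0.112²) = 3.279 m/s
Re = VD/ν = 3.279·0.112/1.49×10^-6 = 2.46×10^5 → turbulent
ε/D = 0.0018/112 = 1.61×10^-5
Swamee-Jain: f = 0.01509
h_f = f(L/D)V²/(2g) = 0.01509·(1650/0.112)·3.279²/(2·9.81) = 121.8 m
Δp = ρg·h_f = 1000·9.81·121.8 = 1194 kPa

Δp ≈ 1190 kPa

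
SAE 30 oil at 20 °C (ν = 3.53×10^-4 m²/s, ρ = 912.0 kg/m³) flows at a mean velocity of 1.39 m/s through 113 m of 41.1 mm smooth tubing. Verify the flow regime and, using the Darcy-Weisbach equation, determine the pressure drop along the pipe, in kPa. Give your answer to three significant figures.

Δp ≈ 958 kPa

Re = VD/ν = 1.39·0.04110/3.53×10^-4 = 162 → laminar (Re < 2300)
f = 64/Re = 0.3955
h_f = f(L/D)V²/(2g) = 0.3955·(113/0.04110)·1.39²/(2·9.81) = 107.1 m
Δp = ρg·h_f = 912.0·9.81·107.1 = 957.9 kPa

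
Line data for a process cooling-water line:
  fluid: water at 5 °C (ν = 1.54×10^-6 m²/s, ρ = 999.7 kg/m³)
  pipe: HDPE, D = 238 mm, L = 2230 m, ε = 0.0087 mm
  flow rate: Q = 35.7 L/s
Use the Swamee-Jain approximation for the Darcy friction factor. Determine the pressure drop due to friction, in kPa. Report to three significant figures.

V = 4Q/(πD²) = 4·0.0357/(π·0.238²) = 0.8025 m/s
Re = VD/ν = 0.8025·0.238/1.54×10^-6 = 1.24×10^5 → turbulent
ε/D = 0.0087/238 = 3.66×10^-5
Swamee-Jain: f = 0.01734
h_f = f(L/D)V²/(2g) = 0.01734·(2230/0.238)·0.8025²/(2·9.81) = 5.331 m
Δp = ρg·h_f = 999.7·9.81·5.331 = 52.28 kPa

Δp ≈ 52.3 kPa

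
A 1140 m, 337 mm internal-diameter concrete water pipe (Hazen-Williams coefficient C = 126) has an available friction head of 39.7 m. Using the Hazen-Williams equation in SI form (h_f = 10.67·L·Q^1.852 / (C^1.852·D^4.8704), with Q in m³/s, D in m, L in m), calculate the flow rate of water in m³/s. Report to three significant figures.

Q ≈ 0.328 m³/s

Rearranging: Q = [h_f·C^1.852·D^4.8704 / (10.67·L)]^(1/1.852)
Q = [39.7·126^1.852·0.337^4.8704 / (10.67·1140)]^0.540 = 0.3278 m³/s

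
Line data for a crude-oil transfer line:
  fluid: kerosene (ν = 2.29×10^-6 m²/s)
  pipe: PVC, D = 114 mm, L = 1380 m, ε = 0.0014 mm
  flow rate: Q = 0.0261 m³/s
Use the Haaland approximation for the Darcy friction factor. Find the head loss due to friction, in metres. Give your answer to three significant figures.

h_f ≈ 68.6 m

V = 4Q/(πD²) = 4·0.0261/(π·0.114²) = 2.557 m/s
Re = VD/ν = 2.557·0.114/2.29×10^-6 = 1.27×10^5 → turbulent
ε/D = 0.0014/114 = 1.23×10^-5
Haaland: f = 0.01701
h_f = f(L/D)V²/(2g) = 0.01701·(1380/0.114)·2.557²/(2·9.81) = 68.63 m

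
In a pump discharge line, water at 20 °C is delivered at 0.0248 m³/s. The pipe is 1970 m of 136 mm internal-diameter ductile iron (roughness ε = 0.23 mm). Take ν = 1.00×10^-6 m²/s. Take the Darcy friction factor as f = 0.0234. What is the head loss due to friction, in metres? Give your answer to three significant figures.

h_f ≈ 50.4 m

V = 4Q/(πD²) = 4·0.0248/(π·0.136²) = 1.707 m/s
h_f = f(L/D)V²/(2g) = 0.02340·(1970/0.136)·1.707²/(2·9.81) = 50.35 m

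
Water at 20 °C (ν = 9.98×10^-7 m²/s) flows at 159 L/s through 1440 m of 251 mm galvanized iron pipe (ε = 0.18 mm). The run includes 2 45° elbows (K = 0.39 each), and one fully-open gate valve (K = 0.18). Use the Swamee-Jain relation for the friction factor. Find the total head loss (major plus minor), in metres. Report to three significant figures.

V = 4Q/(πD²) = 3.213 m/s; V²/2g = 0.5263 m
Re = 8.08×10^5, ε/D = 7.17×10^-4 → f = 0.01872 (Swamee-Jain)
Major: h_f = f(L/D)·V²/2g = 0.01872·5737·0.5263 = 56.51 m
Minor: ΣK = 0.960; h_m = ΣK·V²/2g = 0.5052 m
Total H_L = 56.51 + 0.5052 = 57.02 m

H_L ≈ 57.0 m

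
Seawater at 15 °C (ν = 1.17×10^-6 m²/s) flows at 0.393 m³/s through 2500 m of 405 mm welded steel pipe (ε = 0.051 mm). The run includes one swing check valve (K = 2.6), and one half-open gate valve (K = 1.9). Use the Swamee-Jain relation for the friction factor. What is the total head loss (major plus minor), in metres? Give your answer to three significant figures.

H_L ≈ 42.6 m

V = 4Q/(πD²) = 3.051 m/s; V²/2g = 0.4743 m
Re = 1.06×10^6, ε/D = 1.26×10^-4 → f = 0.01382 (Swamee-Jain)
Major: h_f = f(L/D)·V²/2g = 0.01382·6173·0.4743 = 40.46 m
Minor: ΣK = 4.50; h_m = ΣK·V²/2g = 2.135 m
Total H_L = 40.46 + 2.135 = 42.60 m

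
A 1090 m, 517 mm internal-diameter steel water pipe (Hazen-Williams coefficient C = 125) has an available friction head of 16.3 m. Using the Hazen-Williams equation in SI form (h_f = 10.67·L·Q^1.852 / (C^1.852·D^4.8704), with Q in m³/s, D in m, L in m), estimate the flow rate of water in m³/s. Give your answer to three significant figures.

Rearranging: Q = [h_f·C^1.852·D^4.8704 / (10.67·L)]^(1/1.852)
Q = [16.3·125^1.852·0.517^4.8704 / (10.67·1090)]^0.540 = 0.6349 m³/s

Q ≈ 0.635 m³/s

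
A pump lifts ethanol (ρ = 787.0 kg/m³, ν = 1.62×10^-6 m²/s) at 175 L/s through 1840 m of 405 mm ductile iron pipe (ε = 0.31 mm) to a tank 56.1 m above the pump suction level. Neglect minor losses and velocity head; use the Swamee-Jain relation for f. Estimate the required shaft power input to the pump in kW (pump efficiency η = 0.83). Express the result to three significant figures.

V = 4Q/(πD²) = 1.358 m/s; Re = 3.40×10^5; ε/D = 7.65×10^-4; f = 0.01958
h_f = f(L/D)V²/2g = 8.368 m
Total head H = z + h_f = 56.1 + 8.368 = 64.47 m
P_hyd = ρgQH = 787.0·9.81·0.175·64.47 = 87.10 kW
P_shaft = P_hyd/η = 87.10/0.83 = 104.9 kW

P_shaft ≈ 105 kW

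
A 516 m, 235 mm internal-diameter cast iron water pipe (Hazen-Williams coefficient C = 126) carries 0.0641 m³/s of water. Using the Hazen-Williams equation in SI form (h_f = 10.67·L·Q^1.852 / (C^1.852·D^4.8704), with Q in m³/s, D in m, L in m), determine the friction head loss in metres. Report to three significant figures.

h_f = 10.67·516·0.0641^1.852 / (126^1.852·0.235^4.8704) = 5.063 m

h_f ≈ 5.06 m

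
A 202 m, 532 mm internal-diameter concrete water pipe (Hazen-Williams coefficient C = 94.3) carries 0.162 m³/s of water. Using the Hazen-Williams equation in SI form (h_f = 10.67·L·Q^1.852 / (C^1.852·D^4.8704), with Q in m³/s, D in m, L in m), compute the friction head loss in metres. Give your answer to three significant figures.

h_f = 10.67·202·0.162^1.852 / (94.3^1.852·0.532^4.8704) = 0.3529 m

h_f ≈ 0.353 m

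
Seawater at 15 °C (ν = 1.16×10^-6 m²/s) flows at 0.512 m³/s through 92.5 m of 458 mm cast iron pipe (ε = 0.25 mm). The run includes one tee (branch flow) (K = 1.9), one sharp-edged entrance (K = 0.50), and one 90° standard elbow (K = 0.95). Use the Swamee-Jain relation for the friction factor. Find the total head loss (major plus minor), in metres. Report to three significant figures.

V = 4Q/(πD²) = 3.108 m/s; V²/2g = 0.4923 m
Re = 1.23×10^6, ε/D = 5.46×10^-4 → f = 0.01751 (Swamee-Jain)
Major: h_f = f(L/D)·V²/2g = 0.01751·202.0·0.4923 = 1.741 m
Minor: ΣK = 3.35; h_m = ΣK·V²/2g = 1.649 m
Total H_L = 1.741 + 1.649 = 3.390 m

H_L ≈ 3.39 m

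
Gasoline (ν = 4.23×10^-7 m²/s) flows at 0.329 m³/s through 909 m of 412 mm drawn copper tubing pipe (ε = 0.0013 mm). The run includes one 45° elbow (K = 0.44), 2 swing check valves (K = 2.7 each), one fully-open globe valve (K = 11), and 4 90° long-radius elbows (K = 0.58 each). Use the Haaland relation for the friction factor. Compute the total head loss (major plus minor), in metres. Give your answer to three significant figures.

H_L ≈ 12.9 m

V = 4Q/(πD²) = 2.468 m/s; V²/2g = 0.3104 m
Re = 2.40×10^6, ε/D = 3.16×10^-6 → f = 0.01015 (Haaland)
Major: h_f = f(L/D)·V²/2g = 0.01015·2206·0.3104 = 6.949 m
Minor: ΣK = 19.2; h_m = ΣK·V²/2g = 5.947 m
Total H_L = 6.949 + 5.947 = 12.90 m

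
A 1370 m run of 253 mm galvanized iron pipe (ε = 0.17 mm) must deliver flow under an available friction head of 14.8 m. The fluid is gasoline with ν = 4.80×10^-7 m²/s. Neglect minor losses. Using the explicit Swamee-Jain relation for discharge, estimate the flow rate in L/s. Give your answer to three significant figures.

Swamee-Jain (Type II): Q = -0.965·√(gD⁵h_f/L)·ln[ε/(3.7D) + √(3.17ν²L/(gD³h_f))]
√(gD⁵h_f/L) = √(9.81·0.253⁵·14.8/1370) = 0.01048
ε/(3.7D) = 1.82×10^-4; √(3.17ν²L/(gD³h_f)) = 2.06×10^-5
Q = -0.965·0.01048·ln(2.022×10^-4) = 0.08603 m³/s
Check: V = 1.71 m/s, Re = 9.02×10^5, f = 0.01841, h_f = 14.9 m ≈ 14.8 m ✓

Q ≈ 86.0 L/s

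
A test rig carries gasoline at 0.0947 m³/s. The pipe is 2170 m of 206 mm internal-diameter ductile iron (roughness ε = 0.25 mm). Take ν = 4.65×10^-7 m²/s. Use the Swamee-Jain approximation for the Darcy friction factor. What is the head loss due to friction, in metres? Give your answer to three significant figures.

V = 4Q/(πD²) = 4·0.0947/(π·0.206²) = 2.841 m/s
Re = VD/ν = 2.841·0.206/4.65×10^-7 = 1.26×10^6 → turbulent
ε/D = 0.25/206 = 0.00121
Swamee-Jain: f = 0.02088
h_f = f(L/D)V²/(2g) = 0.02088·(2170/0.206)·2.841²/(2·9.81) = 90.51 m

h_f ≈ 90.5 m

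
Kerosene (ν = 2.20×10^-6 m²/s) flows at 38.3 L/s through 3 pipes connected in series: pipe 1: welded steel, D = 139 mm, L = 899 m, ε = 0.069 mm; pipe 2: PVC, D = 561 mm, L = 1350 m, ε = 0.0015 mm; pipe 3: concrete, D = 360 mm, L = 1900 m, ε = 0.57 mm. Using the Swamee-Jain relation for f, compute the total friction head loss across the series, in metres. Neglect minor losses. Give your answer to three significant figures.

Pipe 1: V = 2.524 m/s, Re = 1.59×10^5, ε/D = 4.96×10^-4, f = 0.01933, h_1 = f(L/D)V²/2g = 40.59 m
Pipe 2: V = 0.1549 m/s, Re = 3.95×10^4, ε/D = 2.67×10^-6, f = 0.02192, h_2 = f(L/D)V²/2g = 0.06454 m
Pipe 3: V = 0.3763 m/s, Re = 6.16×10^4, ε/D = 0.00158, f = 0.02520, h_3 = f(L/D)V²/2g = 0.9599 m
Series → Q common, losses add: H = Σh = 41.62 m

H ≈ 41.6 m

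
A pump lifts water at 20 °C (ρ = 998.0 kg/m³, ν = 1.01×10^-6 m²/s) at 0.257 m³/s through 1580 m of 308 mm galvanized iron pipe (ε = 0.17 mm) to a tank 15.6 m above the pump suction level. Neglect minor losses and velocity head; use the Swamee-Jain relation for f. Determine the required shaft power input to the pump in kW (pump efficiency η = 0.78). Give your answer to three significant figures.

P_shaft ≈ 227 kW

V = 4Q/(πD²) = 3.449 m/s; Re = 1.05×10^6; ε/D = 5.52×10^-4; f = 0.01762
h_f = f(L/D)V²/2g = 54.81 m
Total head H = z + h_f = 15.6 + 54.81 = 70.41 m
P_hyd = ρgQH = 998.0·9.81·0.257·70.41 = 177.2 kW
P_shaft = P_hyd/η = 177.2/0.78 = 227.1 kW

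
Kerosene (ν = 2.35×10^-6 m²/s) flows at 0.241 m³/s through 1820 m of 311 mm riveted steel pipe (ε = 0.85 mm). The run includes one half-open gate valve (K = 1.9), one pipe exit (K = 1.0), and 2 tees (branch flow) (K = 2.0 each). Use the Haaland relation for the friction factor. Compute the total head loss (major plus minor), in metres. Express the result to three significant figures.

V = 4Q/(πD²) = 3.173 m/s; V²/2g = 0.5130 m
Re = 4.20×10^5, ε/D = 0.00273 → f = 0.02585 (Haaland)
Major: h_f = f(L/D)·V²/2g = 0.02585·5852·0.5130 = 77.61 m
Minor: ΣK = 6.90; h_m = ΣK·V²/2g = 3.540 m
Total H_L = 77.61 + 3.540 = 81.15 m

H_L ≈ 81.2 m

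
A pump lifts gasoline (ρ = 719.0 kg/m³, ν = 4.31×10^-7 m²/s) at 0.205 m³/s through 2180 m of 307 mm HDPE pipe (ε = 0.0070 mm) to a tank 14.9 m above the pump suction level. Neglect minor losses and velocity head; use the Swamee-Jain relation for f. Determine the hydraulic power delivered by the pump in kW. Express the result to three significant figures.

V = 4Q/(πD²) = 2.769 m/s; Re = 1.97×10^6; ε/D = 2.28×10^-5; f = 0.01117
h_f = f(L/D)V²/2g = 31.00 m
Total head H = z + h_f = 14.9 + 31.00 = 45.90 m
P_hyd = ρgQH = 719.0·9.81·0.205·45.90 = 66.37 kW

P_hyd ≈ 66.4 kW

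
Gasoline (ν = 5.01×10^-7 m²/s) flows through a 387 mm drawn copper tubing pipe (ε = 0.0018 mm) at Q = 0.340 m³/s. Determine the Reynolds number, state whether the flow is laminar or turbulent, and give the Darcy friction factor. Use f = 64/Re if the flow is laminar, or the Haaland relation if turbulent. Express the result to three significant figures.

V = 4Q/(πD²) = 2.890 m/s
Re = VD/ν = 2.890·0.387/5.01×10^-7 = 2.23×10^6
Re > 4000 → turbulent; ε/D = 4.65×10^-6
Haaland: f = 0.01031

Re ≈ 2.23×10^6; turbulent; f ≈ 0.0103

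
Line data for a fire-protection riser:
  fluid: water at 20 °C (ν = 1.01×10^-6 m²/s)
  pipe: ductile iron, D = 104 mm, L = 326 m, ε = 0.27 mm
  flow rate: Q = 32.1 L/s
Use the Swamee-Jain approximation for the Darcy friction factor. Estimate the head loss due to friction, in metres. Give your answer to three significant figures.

h_f ≈ 58.5 m

V = 4Q/(πD²) = 4·0.0321/(π·0.104²) = 3.779 m/s
Re = VD/ν = 3.779·0.104/1.01×10^-6 = 3.89×10^5 → turbulent
ε/D = 0.27/104 = 0.00260
Swamee-Jain: f = 0.02565
h_f = f(L/D)V²/(2g) = 0.02565·(326/0.104)·3.779²/(2·9.81) = 58.51 m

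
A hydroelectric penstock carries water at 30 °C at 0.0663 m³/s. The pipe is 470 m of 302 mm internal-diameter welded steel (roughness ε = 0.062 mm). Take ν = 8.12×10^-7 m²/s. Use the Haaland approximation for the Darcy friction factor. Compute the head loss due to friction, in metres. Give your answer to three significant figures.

V = 4Q/(πD²) = 4·0.0663/(π·0.302²) = 0.9256 m/s
Re = VD/ν = 0.9256·0.302/8.12×10^-7 = 3.44×10^5 → turbulent
ε/D = 0.062/302 = 2.05×10^-4
Haaland: f = 0.01587
h_f = f(L/D)V²/(2g) = 0.01587·(470/0.302)·0.9256²/(2·9.81) = 1.079 m

h_f ≈ 1.08 m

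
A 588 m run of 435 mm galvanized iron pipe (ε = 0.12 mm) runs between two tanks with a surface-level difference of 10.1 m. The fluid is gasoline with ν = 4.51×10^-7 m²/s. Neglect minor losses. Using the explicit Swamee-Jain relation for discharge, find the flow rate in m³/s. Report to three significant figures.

Swamee-Jain (Type II): Q = -0.965·√(gD⁵h_f/L)·ln[ε/(3.7D) + √(3.17ν²L/(gD³h_f))]
√(gD⁵h_f/L) = √(9.81·0.435⁵·10.1/588) = 0.05123
ε/(3.7D) = 7.46×10^-5; √(3.17ν²L/(gD³h_f)) = 6.82×10^-6
Q = -0.965·0.05123·ln(8.138×10^-5) = 0.4655 m³/s
Check: V = 3.13 m/s, Re = 3.02×10^6, f = 0.01501, h_f = 10.1 m ≈ 10.1 m ✓

Q ≈ 0.466 m³/s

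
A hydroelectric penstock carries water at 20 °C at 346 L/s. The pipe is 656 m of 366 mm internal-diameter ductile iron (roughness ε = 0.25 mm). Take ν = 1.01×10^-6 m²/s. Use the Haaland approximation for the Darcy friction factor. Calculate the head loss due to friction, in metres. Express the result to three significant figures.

h_f ≈ 18.0 m

V = 4Q/(πD²) = 4·0.346/(π·0.366²) = 3.289 m/s
Re = VD/ν = 3.289·0.366/1.01×10^-6 = 1.19×10^6 → turbulent
ε/D = 0.25/366 = 6.83×10^-4
Haaland: f = 0.01826
h_f = f(L/D)V²/(2g) = 0.01826·(656/0.366)·3.289²/(2·9.81) = 18.05 m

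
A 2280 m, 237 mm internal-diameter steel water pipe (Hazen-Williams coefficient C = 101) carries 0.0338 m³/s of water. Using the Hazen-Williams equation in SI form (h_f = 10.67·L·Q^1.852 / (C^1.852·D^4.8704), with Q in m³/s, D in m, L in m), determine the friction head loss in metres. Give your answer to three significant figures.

h_f ≈ 9.88 m

h_f = 10.67·2280·0.0338^1.852 / (101^1.852·0.237^4.8704) = 9.883 m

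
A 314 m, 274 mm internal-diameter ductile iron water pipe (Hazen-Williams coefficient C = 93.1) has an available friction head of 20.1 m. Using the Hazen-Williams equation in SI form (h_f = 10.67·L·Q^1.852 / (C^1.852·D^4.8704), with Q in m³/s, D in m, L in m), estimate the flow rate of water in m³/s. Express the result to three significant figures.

Q ≈ 0.195 m³/s

Rearranging: Q = [h_f·C^1.852·D^4.8704 / (10.67·L)]^(1/1.852)
Q = [20.1·93.1^1.852·0.274^4.8704 / (10.67·314)]^0.540 = 0.1953 m³/s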